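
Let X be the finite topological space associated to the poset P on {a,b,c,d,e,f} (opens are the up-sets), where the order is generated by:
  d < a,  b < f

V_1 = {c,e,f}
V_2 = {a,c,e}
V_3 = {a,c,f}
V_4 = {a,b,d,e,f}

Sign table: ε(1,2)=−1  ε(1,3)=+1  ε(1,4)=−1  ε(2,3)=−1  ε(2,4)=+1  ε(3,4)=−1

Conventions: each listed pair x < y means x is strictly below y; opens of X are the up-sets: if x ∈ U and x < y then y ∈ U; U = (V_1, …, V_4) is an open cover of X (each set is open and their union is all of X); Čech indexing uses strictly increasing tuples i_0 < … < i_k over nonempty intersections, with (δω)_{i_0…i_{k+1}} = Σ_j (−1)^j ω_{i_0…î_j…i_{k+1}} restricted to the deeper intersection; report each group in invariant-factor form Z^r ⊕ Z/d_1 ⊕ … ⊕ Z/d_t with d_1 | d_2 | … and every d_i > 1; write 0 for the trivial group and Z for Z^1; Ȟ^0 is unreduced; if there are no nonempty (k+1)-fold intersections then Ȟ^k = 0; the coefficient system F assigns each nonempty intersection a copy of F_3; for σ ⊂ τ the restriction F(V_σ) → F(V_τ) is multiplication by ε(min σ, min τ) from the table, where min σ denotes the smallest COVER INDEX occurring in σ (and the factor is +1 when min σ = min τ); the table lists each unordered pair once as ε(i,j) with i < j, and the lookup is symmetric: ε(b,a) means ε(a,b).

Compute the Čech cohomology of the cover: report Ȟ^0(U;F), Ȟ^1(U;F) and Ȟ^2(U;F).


Ȟ^0(U;F) ≅ Z/3, Ȟ^1(U;F) ≅ 0, Ȟ^2(U;F) ≅ Z/3

nonempty overlaps:
  V12={c,e} V13={c,f} V14={e,f} V23={a,c} V24={a,e} V34={a,f}
  V123={c} V124={e} V134={f} V234={a}
C dims 4,6,4; δ0: rk_F3 3; δ1: rk_F3 3
degree 0: 4−3−0 = 1 → Ȟ^0 ≅ Z/3
degree 1: 6−3−3 = 0 → Ȟ^1 ≅ 0
degree 2: 4−0−3 = 1 → Ȟ^2 ≅ Z/3


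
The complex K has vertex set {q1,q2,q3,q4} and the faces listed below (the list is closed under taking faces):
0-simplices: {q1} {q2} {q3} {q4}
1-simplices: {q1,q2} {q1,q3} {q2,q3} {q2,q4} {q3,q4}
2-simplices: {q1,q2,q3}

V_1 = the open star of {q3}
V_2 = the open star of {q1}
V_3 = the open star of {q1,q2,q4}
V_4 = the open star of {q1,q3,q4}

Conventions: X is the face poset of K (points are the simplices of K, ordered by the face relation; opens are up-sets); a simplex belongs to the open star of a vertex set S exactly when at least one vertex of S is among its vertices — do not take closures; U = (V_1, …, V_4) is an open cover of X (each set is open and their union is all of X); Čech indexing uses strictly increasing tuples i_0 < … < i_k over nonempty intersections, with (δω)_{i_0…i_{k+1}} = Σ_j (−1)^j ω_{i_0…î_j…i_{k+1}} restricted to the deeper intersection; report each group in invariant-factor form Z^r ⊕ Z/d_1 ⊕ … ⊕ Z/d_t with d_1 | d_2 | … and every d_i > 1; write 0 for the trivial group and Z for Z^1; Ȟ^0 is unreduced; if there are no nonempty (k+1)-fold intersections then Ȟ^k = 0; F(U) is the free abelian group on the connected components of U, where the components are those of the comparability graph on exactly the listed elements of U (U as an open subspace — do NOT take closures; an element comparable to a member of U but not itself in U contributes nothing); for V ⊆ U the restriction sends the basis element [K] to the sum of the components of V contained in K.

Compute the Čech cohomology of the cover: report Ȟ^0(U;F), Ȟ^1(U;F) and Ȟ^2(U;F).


nonempty overlaps:
  V1={{q3},{q1,q3},{q2,q3},{q3,q4},{q1,q2,q3}} V2={{q1},{q1,q2},{q1,q3},{q1,q2,q3}} V3={{q1},{q2},{q4},{q1,q2},{q1,q3},{q2,q3},{q2,q4},{q3,q4},{q1,q2,q3}} V4={{q1},{q3},{q4},{q1,q2},{q1,q3},{q2,q3},{q2,q4},{q3,q4},{q1,q2,q3}}
  V12={{q1,q3},{q1,q2,q3}} V13={{q1,q3},{q2,q3},{q3,q4},{q1,q2,q3}} V14={{q3},{q1,q3},{q2,q3},{q3,q4},{q1,q2,q3}} V23={{q1},{q1,q2},{q1,q3},{q1,q2,q3}} V24={{q1},{q1,q2},{q1,q3},{q1,q2,q3}} V34={{q1},{q4},{q1,q2},{q1,q3},{q2,q3},{q2,q4},{q3,q4},{q1,q2,q3}}
  V123={{q1,q3},{q1,q2,q3}} V124={{q1,q3},{q1,q2,q3}} V134={{q1,q3},{q2,q3},{q3,q4},{q1,q2,q3}} V234={{q1},{q1,q2},{q1,q3},{q1,q2,q3}}
  V1234={{q1,q3},{q1,q2,q3}}
components per intersection:
  V1: {{q3},{q1,q3},{q2,q3},{q3,q4},{q1,q2,q3}}
  V2: {{q1},{q1,q2},{q1,q3},{q1,q2,q3}}
  V3: {{q1},{q2},{q4},{q1,q2},{q1,q3},{q2,q3},{q2,q4},{q3,q4},{q1,q2,q3}}
  V4: {{q1},{q3},{q4},{q1,q2},{q1,q3},{q2,q3},{q2,q4},{q3,q4},{q1,q2,q3}}
  V12: {{q1,q3},{q1,q2,q3}}
  V13: {{q1,q3},{q2,q3},{q1,q2,q3}} {{q3,q4}}
  V14: {{q3},{q1,q3},{q2,q3},{q3,q4},{q1,q2,q3}}
  V23: {{q1},{q1,q2},{q1,q3},{q1,q2,q3}}
  V24: {{q1},{q1,q2},{q1,q3},{q1,q2,q3}}
  V34: {{q1},{q1,q2},{q1,q3},{q2,q3},{q1,q2,q3}} {{q4},{q2,q4},{q3,q4}}
  V123: {{q1,q3},{q1,q2,q3}}
  V124: {{q1,q3},{q1,q2,q3}}
  V134: {{q1,q3},{q2,q3},{q1,q2,q3}} {{q3,q4}}
  V234: {{q1},{q1,q2},{q1,q3},{q1,q2,q3}}
  V1234: {{q1,q3},{q1,q2,q3}}
C dims 4,8,5,1; δ0: rk 3, SNF 1^3; δ1: rk 4, SNF 1^4; δ2: rk 1, SNF 1^1
degree 0: 4−3−0 = 1 → Ȟ^0 ≅ Z
degree 1: 8−4−3 = 1 → Ȟ^1 ≅ Z
degree 2: 5−1−4 = 0 → Ȟ^2 ≅ 0

Ȟ^0 = Z, Ȟ^1 = Z, Ȟ^2 = 0


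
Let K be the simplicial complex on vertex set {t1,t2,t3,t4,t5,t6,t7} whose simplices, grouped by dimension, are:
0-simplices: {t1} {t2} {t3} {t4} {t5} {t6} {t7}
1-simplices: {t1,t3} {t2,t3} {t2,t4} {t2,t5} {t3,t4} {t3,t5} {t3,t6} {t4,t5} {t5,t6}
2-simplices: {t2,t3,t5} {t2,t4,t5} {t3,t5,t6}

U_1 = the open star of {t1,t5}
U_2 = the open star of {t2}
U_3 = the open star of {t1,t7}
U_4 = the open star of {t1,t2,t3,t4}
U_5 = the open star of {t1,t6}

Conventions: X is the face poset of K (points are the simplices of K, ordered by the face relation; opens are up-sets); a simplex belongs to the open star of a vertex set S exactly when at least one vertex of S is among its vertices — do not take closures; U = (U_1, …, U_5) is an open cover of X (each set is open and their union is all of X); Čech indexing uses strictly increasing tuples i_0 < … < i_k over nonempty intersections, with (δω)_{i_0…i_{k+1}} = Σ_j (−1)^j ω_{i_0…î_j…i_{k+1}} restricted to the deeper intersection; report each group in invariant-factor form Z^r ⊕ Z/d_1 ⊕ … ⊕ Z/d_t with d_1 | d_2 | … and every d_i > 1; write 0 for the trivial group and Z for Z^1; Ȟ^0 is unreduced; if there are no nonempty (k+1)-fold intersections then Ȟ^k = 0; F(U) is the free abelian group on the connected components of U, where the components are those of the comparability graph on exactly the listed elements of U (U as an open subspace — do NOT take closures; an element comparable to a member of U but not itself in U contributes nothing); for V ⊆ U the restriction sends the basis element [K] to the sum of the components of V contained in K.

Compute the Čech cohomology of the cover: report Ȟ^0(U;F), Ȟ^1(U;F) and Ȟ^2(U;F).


nerve of the cover:
  U1={{t1},{t5},{t1,t3},{t2,t5},{t3,t5},{t4,t5},{t5,t6},{t2,t3,t5},{t2,t4,t5},{t3,t5,t6}} U2={{t2},{t2,t3},{t2,t4},{t2,t5},{t2,t3,t5},{t2,t4,t5}} U3={{t1},{t7},{t1,t3}} U4={{t1},{t2},{t3},{t4},{t1,t3},{t2,t3},{t2,t4},{t2,t5},{t3,t4},{t3,t5},{t3,t6},{t4,t5},{t2,t3,t5},{t2,t4,t5},{t3,t5,t6}} U5={{t1},{t6},{t1,t3},{t3,t6},{t5,t6},{t3,t5,t6}}
  U12={{t2,t5},{t2,t3,t5},{t2,t4,t5}} U13={{t1},{t1,t3}} U14={{t1},{t1,t3},{t2,t5},{t3,t5},{t4,t5},{t2,t3,t5},{t2,t4,t5},{t3,t5,t6}} U15={{t1},{t1,t3},{t5,t6},{t3,t5,t6}} U24={{t2},{t2,t3},{t2,t4},{t2,t5},{t2,t3,t5},{t2,t4,t5}} U34={{t1},{t1,t3}} U35={{t1},{t1,t3}} U45={{t1},{t1,t3},{t3,t6},{t3,t5,t6}}
  U124={{t2,t5},{t2,t3,t5},{t2,t4,t5}} U134={{t1},{t1,t3}} U135={{t1},{t1,t3}} U145={{t1},{t1,t3},{t3,t5,t6}} U345={{t1},{t1,t3}}
  U1345={{t1},{t1,t3}}
components per intersection:
  U1: {{t1},{t1,t3}} {{t5},{t2,t5},{t3,t5},{t4,t5},{t5,t6},{t2,t3,t5},{t2,t4,t5},{t3,t5,t6}}
  U2: {{t2},{t2,t3},{t2,t4},{t2,t5},{t2,t3,t5},{t2,t4,t5}}
  U3: {{t1},{t1,t3}} {{t7}}
  U4: {{t1},{t2},{t3},{t4},{t1,t3},{t2,t3},{t2,t4},{t2,t5},{t3,t4},{t3,t5},{t3,t6},{t4,t5},{t2,t3,t5},{t2,t4,t5},{t3,t5,t6}}
  U5: {{t1},{t1,t3}} {{t6},{t3,t6},{t5,t6},{t3,t5,t6}}
  U12: {{t2,t5},{t2,t3,t5},{t2,t4,t5}}
  U13: {{t1},{t1,t3}}
  U14: {{t1},{t1,t3}} {{t2,t5},{t3,t5},{t4,t5},{t2,t3,t5},{t2,t4,t5},{t3,t5,t6}}
  U15: {{t1},{t1,t3}} {{t5,t6},{t3,t5,t6}}
  U24: {{t2},{t2,t3},{t2,t4},{t2,t5},{t2,t3,t5},{t2,t4,t5}}
  U34: {{t1},{t1,t3}}
  U35: {{t1},{t1,t3}}
  U45: {{t1},{t1,t3}} {{t3,t6},{t3,t5,t6}}
  U124: {{t2,t5},{t2,t3,t5},{t2,t4,t5}}
  U134: {{t1},{t1,t3}}
  U135: {{t1},{t1,t3}}
  U145: {{t1},{t1,t3}} {{t3,t5,t6}}
  U345: {{t1},{t1,t3}}
  U1345: {{t1},{t1,t3}}
C dims 8,11,6,1; δ0: rk 6, SNF 1^6; δ1: rk 5, SNF 1^5; δ2: rk 1, SNF 1^1
Ȟ^0 = (8 − 6) − 0 = 2, so Ȟ^0 ≅ Z^2
Ȟ^1 = (11 − 5) − 6 = 0, so Ȟ^1 ≅ 0
Ȟ^2 = (6 − 1) − 5 = 0, so Ȟ^2 ≅ 0

Ȟ^0 ≅ Z^2, Ȟ^1 ≅ 0, Ȟ^2 ≅ 0


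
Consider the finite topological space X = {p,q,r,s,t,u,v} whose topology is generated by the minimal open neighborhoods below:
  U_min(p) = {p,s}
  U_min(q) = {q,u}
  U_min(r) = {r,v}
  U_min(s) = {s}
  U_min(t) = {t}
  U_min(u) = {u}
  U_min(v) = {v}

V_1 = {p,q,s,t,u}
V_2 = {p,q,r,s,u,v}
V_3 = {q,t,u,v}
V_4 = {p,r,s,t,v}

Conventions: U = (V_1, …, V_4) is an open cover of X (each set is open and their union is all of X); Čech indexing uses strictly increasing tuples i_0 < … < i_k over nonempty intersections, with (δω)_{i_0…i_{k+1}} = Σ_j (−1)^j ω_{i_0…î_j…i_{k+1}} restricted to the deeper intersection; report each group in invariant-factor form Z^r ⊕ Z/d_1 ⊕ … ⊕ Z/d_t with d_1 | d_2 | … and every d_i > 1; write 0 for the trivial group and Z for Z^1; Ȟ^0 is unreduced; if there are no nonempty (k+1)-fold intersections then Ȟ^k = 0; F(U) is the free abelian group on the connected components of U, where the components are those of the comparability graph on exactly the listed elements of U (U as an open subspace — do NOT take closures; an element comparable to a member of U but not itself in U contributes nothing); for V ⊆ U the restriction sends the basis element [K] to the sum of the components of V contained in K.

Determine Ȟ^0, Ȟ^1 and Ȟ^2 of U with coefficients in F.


nerve simplices:
  V12={p,q,s,u} V13={q,t,u} V14={p,s,t} V23={q,u,v} V24={p,r,s,v} V34={t,v}
  V123={q,u} V124={p,s} V134={t} V234={v}
components per intersection:
  V1: {p,s} {q,u} {t}
  V2: {p,s} {q,u} {r,v}
  V3: {q,u} {t} {v}
  V4: {p,s} {r,v} {t}
  V12: {p,s} {q,u}
  V13: {q,u} {t}
  V14: {p,s} {t}
  V23: {q,u} {v}
  V24: {p,s} {r,v}
  V34: {t} {v}
  V123: {q,u}
  V124: {p,s}
  V134: {t}
  V234: {v}
C dims 12,12,4; δ0: rk 8, SNF 1^8; δ1: rk 4, SNF 1^4
degree 0: 12−8−0 = 4 → Ȟ^0 ≅ Z^4
degree 1: 12−4−8 = 0 → Ȟ^1 ≅ 0
degree 2: 4−0−4 = 0 → Ȟ^2 ≅ 0

Ȟ^0 = Z^4,  Ȟ^1 = 0,  Ȟ^2 = 0


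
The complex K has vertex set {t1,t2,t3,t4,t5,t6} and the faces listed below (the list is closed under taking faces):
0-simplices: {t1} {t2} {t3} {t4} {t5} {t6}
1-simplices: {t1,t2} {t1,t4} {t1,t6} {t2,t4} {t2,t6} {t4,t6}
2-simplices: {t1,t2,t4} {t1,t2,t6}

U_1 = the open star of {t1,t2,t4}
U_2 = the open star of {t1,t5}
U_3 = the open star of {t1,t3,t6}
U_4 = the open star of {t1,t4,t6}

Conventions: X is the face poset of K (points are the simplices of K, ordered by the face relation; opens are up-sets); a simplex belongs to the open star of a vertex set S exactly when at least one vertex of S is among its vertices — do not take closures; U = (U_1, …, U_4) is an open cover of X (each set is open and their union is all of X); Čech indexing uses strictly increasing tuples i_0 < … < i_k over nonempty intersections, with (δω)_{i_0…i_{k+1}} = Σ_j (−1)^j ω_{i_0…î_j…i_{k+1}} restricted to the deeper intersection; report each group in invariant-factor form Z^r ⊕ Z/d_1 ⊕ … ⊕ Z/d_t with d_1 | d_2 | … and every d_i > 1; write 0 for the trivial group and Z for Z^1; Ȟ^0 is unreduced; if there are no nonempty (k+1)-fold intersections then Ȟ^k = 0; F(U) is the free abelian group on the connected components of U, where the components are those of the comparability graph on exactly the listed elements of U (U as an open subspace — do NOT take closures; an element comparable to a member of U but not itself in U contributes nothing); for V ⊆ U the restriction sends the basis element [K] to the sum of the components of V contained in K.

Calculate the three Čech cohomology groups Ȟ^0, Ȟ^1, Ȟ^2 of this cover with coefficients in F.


Ȟ^0 ≅ Z^3,  Ȟ^1 ≅ 0,  Ȟ^2 ≅ 0

nonempty overlaps:
  U1={{t1},{t2},{t4},{t1,t2},{t1,t4},{t1,t6},{t2,t4},{t2,t6},{t4,t6},{t1,t2,t4},{t1,t2,t6}} U2={{t1},{t5},{t1,t2},{t1,t4},{t1,t6},{t1,t2,t4},{t1,t2,t6}} U3={{t1},{t3},{t6},{t1,t2},{t1,t4},{t1,t6},{t2,t6},{t4,t6},{t1,t2,t4},{t1,t2,t6}} U4={{t1},{t4},{t6},{t1,t2},{t1,t4},{t1,t6},{t2,t4},{t2,t6},{t4,t6},{t1,t2,t4},{t1,t2,t6}}
  U12={{t1},{t1,t2},{t1,t4},{t1,t6},{t1,t2,t4},{t1,t2,t6}} U13={{t1},{t1,t2},{t1,t4},{t1,t6},{t2,t6},{t4,t6},{t1,t2,t4},{t1,t2,t6}} U14={{t1},{t4},{t1,t2},{t1,t4},{t1,t6},{t2,t4},{t2,t6},{t4,t6},{t1,t2,t4},{t1,t2,t6}} U23={{t1},{t1,t2},{t1,t4},{t1,t6},{t1,t2,t4},{t1,t2,t6}} U24={{t1},{t1,t2},{t1,t4},{t1,t6},{t1,t2,t4},{t1,t2,t6}} U34={{t1},{t6},{t1,t2},{t1,t4},{t1,t6},{t2,t6},{t4,t6},{t1,t2,t4},{t1,t2,t6}}
  U123={{t1},{t1,t2},{t1,t4},{t1,t6},{t1,t2,t4},{t1,t2,t6}} U124={{t1},{t1,t2},{t1,t4},{t1,t6},{t1,t2,t4},{t1,t2,t6}} U134={{t1},{t1,t2},{t1,t4},{t1,t6},{t2,t6},{t4,t6},{t1,t2,t4},{t1,t2,t6}} U234={{t1},{t1,t2},{t1,t4},{t1,t6},{t1,t2,t4},{t1,t2,t6}}
  U1234={{t1},{t1,t2},{t1,t4},{t1,t6},{t1,t2,t4},{t1,t2,t6}}
components per intersection:
  U1: {{t1},{t2},{t4},{t1,t2},{t1,t4},{t1,t6},{t2,t4},{t2,t6},{t4,t6},{t1,t2,t4},{t1,t2,t6}}
  U2: {{t1},{t1,t2},{t1,t4},{t1,t6},{t1,t2,t4},{t1,t2,t6}} {{t5}}
  U3: {{t1},{t6},{t1,t2},{t1,t4},{t1,t6},{t2,t6},{t4,t6},{t1,t2,t4},{t1,t2,t6}} {{t3}}
  U4: {{t1},{t4},{t6},{t1,t2},{t1,t4},{t1,t6},{t2,t4},{t2,t6},{t4,t6},{t1,t2,t4},{t1,t2,t6}}
  U12: {{t1},{t1,t2},{t1,t4},{t1,t6},{t1,t2,t4},{t1,t2,t6}}
  U13: {{t1},{t1,t2},{t1,t4},{t1,t6},{t2,t6},{t1,t2,t4},{t1,t2,t6}} {{t4,t6}}
  U14: {{t1},{t4},{t1,t2},{t1,t4},{t1,t6},{t2,t4},{t2,t6},{t4,t6},{t1,t2,t4},{t1,t2,t6}}
  U23: {{t1},{t1,t2},{t1,t4},{t1,t6},{t1,t2,t4},{t1,t2,t6}}
  U24: {{t1},{t1,t2},{t1,t4},{t1,t6},{t1,t2,t4},{t1,t2,t6}}
  U34: {{t1},{t6},{t1,t2},{t1,t4},{t1,t6},{t2,t6},{t4,t6},{t1,t2,t4},{t1,t2,t6}}
  U123: {{t1},{t1,t2},{t1,t4},{t1,t6},{t1,t2,t4},{t1,t2,t6}}
  U124: {{t1},{t1,t2},{t1,t4},{t1,t6},{t1,t2,t4},{t1,t2,t6}}
  U134: {{t1},{t1,t2},{t1,t4},{t1,t6},{t2,t6},{t1,t2,t4},{t1,t2,t6}} {{t4,t6}}
  U234: {{t1},{t1,t2},{t1,t4},{t1,t6},{t1,t2,t4},{t1,t2,t6}}
  U1234: {{t1},{t1,t2},{t1,t4},{t1,t6},{t1,t2,t4},{t1,t2,t6}}
C dims 6,7,5,1; δ0: rk 3, SNF 1^3; δ1: rk 4, SNF 1^4; δ2: rk 1, SNF 1^1
degree 0: 6−3−0 = 3 → Ȟ^0 ≅ Z^3
degree 1: 7−4−3 = 0 → Ȟ^1 ≅ 0
degree 2: 5−1−4 = 0 → Ȟ^2 ≅ 0


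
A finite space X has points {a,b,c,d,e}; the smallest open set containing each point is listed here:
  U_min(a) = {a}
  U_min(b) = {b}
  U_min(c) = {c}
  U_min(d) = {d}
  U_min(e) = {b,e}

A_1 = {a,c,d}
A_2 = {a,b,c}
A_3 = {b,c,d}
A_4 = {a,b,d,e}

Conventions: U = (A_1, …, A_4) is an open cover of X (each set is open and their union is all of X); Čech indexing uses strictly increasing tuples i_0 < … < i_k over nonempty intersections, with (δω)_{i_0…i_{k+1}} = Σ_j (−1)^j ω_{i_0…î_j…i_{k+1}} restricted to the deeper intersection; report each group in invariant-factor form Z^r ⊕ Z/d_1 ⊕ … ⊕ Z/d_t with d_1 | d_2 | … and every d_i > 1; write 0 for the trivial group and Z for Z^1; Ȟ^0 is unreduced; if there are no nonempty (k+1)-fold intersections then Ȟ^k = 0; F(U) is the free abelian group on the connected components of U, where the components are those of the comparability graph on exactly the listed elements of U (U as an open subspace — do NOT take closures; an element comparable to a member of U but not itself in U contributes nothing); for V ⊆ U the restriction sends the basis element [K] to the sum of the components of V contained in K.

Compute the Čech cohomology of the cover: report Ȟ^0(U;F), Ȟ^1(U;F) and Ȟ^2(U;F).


Ȟ^0 = Z^4; Ȟ^1 = 0; Ȟ^2 = 0

nonempty intersections:
  A12={a,c} A13={c,d} A14={a,d} A23={b,c} A24={a,b} A34={b,d}
  A123={c} A124={a} A134={d} A234={b}
components per intersection:
  A1: {a} {c} {d}
  A2: {a} {b} {c}
  A3: {b} {c} {d}
  A4: {a} {b,e} {d}
  A12: {a} {c}
  A13: {c} {d}
  A14: {a} {d}
  A23: {b} {c}
  A24: {a} {b}
  A34: {b} {d}
  A123: {c}
  A124: {a}
  A134: {d}
  A234: {b}
C dims 12,12,4; δ0: rk 8, SNF 1^8; δ1: rk 4, SNF 1^4
Ȟ^0: (12−8)−0=4 ⇒ Z^4
Ȟ^1: (12−4)−8=0 ⇒ 0
Ȟ^2: (4−0)−4=0 ⇒ 0


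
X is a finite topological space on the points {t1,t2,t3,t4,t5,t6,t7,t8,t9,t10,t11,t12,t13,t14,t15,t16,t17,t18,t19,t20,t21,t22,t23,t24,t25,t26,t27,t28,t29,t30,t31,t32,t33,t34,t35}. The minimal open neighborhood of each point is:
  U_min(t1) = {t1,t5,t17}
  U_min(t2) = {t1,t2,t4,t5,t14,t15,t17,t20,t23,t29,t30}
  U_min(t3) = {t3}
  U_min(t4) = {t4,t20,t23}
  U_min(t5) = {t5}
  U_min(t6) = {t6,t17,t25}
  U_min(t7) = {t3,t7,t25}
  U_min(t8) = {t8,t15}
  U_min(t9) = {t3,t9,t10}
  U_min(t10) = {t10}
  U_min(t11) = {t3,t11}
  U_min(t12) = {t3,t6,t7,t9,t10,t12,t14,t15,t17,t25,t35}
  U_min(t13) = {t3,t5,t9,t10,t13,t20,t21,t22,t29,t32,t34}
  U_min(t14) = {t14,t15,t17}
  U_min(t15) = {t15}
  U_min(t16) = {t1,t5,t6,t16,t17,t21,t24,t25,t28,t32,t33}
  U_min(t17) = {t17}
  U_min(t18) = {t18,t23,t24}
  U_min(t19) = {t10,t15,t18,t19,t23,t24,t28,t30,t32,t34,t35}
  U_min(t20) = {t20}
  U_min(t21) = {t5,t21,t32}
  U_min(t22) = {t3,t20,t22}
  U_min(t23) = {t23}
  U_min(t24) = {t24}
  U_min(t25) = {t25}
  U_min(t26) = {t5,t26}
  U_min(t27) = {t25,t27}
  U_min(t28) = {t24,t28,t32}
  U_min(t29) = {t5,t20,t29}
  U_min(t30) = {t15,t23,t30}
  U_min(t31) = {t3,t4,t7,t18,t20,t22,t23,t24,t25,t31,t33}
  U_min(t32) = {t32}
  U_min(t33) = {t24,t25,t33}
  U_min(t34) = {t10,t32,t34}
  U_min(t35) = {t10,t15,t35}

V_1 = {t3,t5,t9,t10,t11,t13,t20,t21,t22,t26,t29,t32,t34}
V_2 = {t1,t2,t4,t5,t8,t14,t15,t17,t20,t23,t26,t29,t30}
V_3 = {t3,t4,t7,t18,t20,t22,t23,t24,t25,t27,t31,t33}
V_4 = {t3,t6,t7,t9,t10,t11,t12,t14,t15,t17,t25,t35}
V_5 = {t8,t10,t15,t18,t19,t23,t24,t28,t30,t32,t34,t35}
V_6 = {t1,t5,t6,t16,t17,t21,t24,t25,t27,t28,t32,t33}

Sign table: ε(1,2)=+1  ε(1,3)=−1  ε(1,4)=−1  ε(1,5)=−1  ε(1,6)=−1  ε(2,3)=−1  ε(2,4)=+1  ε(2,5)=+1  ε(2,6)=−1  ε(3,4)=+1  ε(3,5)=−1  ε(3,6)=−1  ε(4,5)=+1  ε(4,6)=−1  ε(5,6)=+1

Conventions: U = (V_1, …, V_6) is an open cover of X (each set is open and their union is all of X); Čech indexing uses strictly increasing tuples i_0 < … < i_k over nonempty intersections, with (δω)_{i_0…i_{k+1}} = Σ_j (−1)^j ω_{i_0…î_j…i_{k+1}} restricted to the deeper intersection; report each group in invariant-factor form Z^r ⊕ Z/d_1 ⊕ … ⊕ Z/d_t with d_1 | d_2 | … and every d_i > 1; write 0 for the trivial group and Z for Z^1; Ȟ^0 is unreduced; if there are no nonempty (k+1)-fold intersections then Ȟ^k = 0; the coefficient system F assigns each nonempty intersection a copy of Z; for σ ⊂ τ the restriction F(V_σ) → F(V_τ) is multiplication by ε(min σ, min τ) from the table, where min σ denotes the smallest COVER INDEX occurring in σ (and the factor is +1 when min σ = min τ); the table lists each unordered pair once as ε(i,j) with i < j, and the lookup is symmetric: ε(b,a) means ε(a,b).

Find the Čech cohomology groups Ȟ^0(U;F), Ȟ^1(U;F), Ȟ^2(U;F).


nonempty overlaps:
  V12={t5,t20,t26,t29} V13={t3,t20,t22} V14={t3,t9,t10,t11} V15={t10,t32,t34} V16={t5,t21,t32} V23={t4,t20,t23} V24={t14,t15,t17} V25={t8,t15,t23,t30} V26={t1,t5,t17} V34={t3,t7,t25} V35={t18,t23,t24} V36={t24,t25,t27,t33} V45={t10,t15,t35} V46={t6,t17,t25} V56={t24,t28,t32}
  V123={t20} V126={t5} V134={t3} V145={t10} V156={t32} V235={t23} V245={t15} V246={t17} V346={t25} V356={t24}
C dims 6,15,10; δ0: rk 6, SNF 1^5·2; δ1: rk 9, SNF 1^9
degree 0: 6−6−0 = 0 → Ȟ^0 ≅ 0
degree 1: 15−9−6 = 0 plus torsion [2] → Ȟ^1 ≅ Z/2
degree 2: 10−0−9 = 1 → Ȟ^2 ≅ Z

Ȟ^0(U;F) ≅ 0; Ȟ^1(U;F) ≅ Z/2; Ȟ^2(U;F) ≅ Z


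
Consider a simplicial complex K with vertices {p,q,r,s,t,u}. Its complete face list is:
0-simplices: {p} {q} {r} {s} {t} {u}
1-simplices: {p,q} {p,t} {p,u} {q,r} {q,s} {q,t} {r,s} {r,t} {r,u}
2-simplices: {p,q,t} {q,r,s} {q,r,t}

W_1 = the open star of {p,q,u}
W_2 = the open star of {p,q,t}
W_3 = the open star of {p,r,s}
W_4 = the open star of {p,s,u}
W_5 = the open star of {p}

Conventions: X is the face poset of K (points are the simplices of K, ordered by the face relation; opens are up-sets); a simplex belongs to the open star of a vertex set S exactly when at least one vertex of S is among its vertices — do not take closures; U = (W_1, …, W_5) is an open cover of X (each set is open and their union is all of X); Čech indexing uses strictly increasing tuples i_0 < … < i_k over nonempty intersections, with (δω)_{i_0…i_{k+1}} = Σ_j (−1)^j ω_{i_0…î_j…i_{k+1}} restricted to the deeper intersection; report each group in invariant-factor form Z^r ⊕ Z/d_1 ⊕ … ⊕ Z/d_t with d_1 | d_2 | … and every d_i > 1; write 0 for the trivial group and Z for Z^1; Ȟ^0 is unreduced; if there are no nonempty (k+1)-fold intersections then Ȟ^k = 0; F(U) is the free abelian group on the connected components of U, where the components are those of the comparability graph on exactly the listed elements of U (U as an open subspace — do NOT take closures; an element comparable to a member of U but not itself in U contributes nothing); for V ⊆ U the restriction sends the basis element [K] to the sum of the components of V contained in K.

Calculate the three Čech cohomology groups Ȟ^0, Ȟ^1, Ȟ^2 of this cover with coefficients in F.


Ȟ^0 ≅ Z,  Ȟ^1 ≅ Z,  Ȟ^2 ≅ 0

cover nerve:
  W1={{p},{q},{u},{p,q},{p,t},{p,u},{q,r},{q,s},{q,t},{r,u},{p,q,t},{q,r,s},{q,r,t}} W2={{p},{q},{t},{p,q},{p,t},{p,u},{q,r},{q,s},{q,t},{r,t},{p,q,t},{q,r,s},{q,r,t}} W3={{p},{r},{s},{p,q},{p,t},{p,u},{q,r},{q,s},{r,s},{r,t},{r,u},{p,q,t},{q,r,s},{q,r,t}} W4={{p},{s},{u},{p,q},{p,t},{p,u},{q,s},{r,s},{r,u},{p,q,t},{q,r,s}} W5={{p},{p,q},{p,t},{p,u},{p,q,t}}
  W12={{p},{q},{p,q},{p,t},{p,u},{q,r},{q,s},{q,t},{p,q,t},{q,r,s},{q,r,t}} W13={{p},{p,q},{p,t},{p,u},{q,r},{q,s},{r,u},{p,q,t},{q,r,s},{q,r,t}} W14={{p},{u},{p,q},{p,t},{p,u},{q,s},{r,u},{p,q,t},{q,r,s}} W15={{p},{p,q},{p,t},{p,u},{p,q,t}} W23={{p},{p,q},{p,t},{p,u},{q,r},{q,s},{r,t},{p,q,t},{q,r,s},{q,r,t}} W24={{p},{p,q},{p,t},{p,u},{q,s},{p,q,t},{q,r,s}} W25={{p},{p,q},{p,t},{p,u},{p,q,t}} W34={{p},{s},{p,q},{p,t},{p,u},{q,s},{r,s},{r,u},{p,q,t},{q,r,s}} W35={{p},{p,q},{p,t},{p,u},{p,q,t}} W45={{p},{p,q},{p,t},{p,u},{p,q,t}}
  W123={{p},{p,q},{p,t},{p,u},{q,r},{q,s},{p,q,t},{q,r,s},{q,r,t}} W124={{p},{p,q},{p,t},{p,u},{q,s},{p,q,t},{q,r,s}} W125={{p},{p,q},{p,t},{p,u},{p,q,t}} W134={{p},{p,q},{p,t},{p,u},{q,s},{r,u},{p,q,t},{q,r,s}} W135={{p},{p,q},{p,t},{p,u},{p,q,t}} W145={{p},{p,q},{p,t},{p,u},{p,q,t}} W234={{p},{p,q},{p,t},{p,u},{q,s},{p,q,t},{q,r,s}} W235={{p},{p,q},{p,t},{p,u},{p,q,t}} W245={{p},{p,q},{p,t},{p,u},{p,q,t}} W345={{p},{p,q},{p,t},{p,u},{p,q,t}}
  W1234={{p},{p,q},{p,t},{p,u},{q,s},{p,q,t},{q,r,s}} W1235={{p},{p,q},{p,t},{p,u},{p,q,t}} W1245={{p},{p,q},{p,t},{p,u},{p,q,t}} W1345={{p},{p,q},{p,t},{p,u},{p,q,t}} W2345={{p},{p,q},{p,t},{p,u},{p,q,t}}
  W12345={{p},{p,q},{p,t},{p,u},{p,q,t}}
components per intersection:
  W1: {{p},{q},{u},{p,q},{p,t},{p,u},{q,r},{q,s},{q,t},{r,u},{p,q,t},{q,r,s},{q,r,t}}
  W2: {{p},{q},{t},{p,q},{p,t},{p,u},{q,r},{q,s},{q,t},{r,t},{p,q,t},{q,r,s},{q,r,t}}
  W3: {{p},{p,q},{p,t},{p,u},{p,q,t}} {{r},{s},{q,r},{q,s},{r,s},{r,t},{r,u},{q,r,s},{q,r,t}}
  W4: {{p},{u},{p,q},{p,t},{p,u},{r,u},{p,q,t}} {{s},{q,s},{r,s},{q,r,s}}
  W5: {{p},{p,q},{p,t},{p,u},{p,q,t}}
  W12: {{p},{q},{p,q},{p,t},{p,u},{q,r},{q,s},{q,t},{p,q,t},{q,r,s},{q,r,t}}
  W13: {{p},{p,q},{p,t},{p,u},{p,q,t}} {{q,r},{q,s},{q,r,s},{q,r,t}} {{r,u}}
  W14: {{p},{u},{p,q},{p,t},{p,u},{r,u},{p,q,t}} {{q,s},{q,r,s}}
  W15: {{p},{p,q},{p,t},{p,u},{p,q,t}}
  W23: {{p},{p,q},{p,t},{p,u},{p,q,t}} {{q,r},{q,s},{r,t},{q,r,s},{q,r,t}}
  W24: {{p},{p,q},{p,t},{p,u},{p,q,t}} {{q,s},{q,r,s}}
  W25: {{p},{p,q},{p,t},{p,u},{p,q,t}}
  W34: {{p},{p,q},{p,t},{p,u},{p,q,t}} {{s},{q,s},{r,s},{q,r,s}} {{r,u}}
  W35: {{p},{p,q},{p,t},{p,u},{p,q,t}}
  W45: {{p},{p,q},{p,t},{p,u},{p,q,t}}
  W123: {{p},{p,q},{p,t},{p,u},{p,q,t}} {{q,r},{q,s},{q,r,s},{q,r,t}}
  W124: {{p},{p,q},{p,t},{p,u},{p,q,t}} {{q,s},{q,r,s}}
  W125: {{p},{p,q},{p,t},{p,u},{p,q,t}}
  W134: {{p},{p,q},{p,t},{p,u},{p,q,t}} {{q,s},{q,r,s}} {{r,u}}
  W135: {{p},{p,q},{p,t},{p,u},{p,q,t}}
  W145: {{p},{p,q},{p,t},{p,u},{p,q,t}}
  W234: {{p},{p,q},{p,t},{p,u},{p,q,t}} {{q,s},{q,r,s}}
  W235: {{p},{p,q},{p,t},{p,u},{p,q,t}}
  W245: {{p},{p,q},{p,t},{p,u},{p,q,t}}
  W345: {{p},{p,q},{p,t},{p,u},{p,q,t}}
  W1234: {{p},{p,q},{p,t},{p,u},{p,q,t}} {{q,s},{q,r,s}}
  W1235: {{p},{p,q},{p,t},{p,u},{p,q,t}}
  W1245: {{p},{p,q},{p,t},{p,u},{p,q,t}}
  W1345: {{p},{p,q},{p,t},{p,u},{p,q,t}}
  W2345: {{p},{p,q},{p,t},{p,u},{p,q,t}}
  W12345: {{p},{p,q},{p,t},{p,u},{p,q,t}}
C dims 7,17,15,6; δ0: rk 6, SNF 1^6; δ1: rk 10, SNF 1^10; δ2: rk 5, SNF 1^5
Ȟ^0: (7−6)−0=1 ⇒ Z
Ȟ^1: (17−10)−6=1 ⇒ Z
Ȟ^2: (15−5)−10=0 ⇒ 0


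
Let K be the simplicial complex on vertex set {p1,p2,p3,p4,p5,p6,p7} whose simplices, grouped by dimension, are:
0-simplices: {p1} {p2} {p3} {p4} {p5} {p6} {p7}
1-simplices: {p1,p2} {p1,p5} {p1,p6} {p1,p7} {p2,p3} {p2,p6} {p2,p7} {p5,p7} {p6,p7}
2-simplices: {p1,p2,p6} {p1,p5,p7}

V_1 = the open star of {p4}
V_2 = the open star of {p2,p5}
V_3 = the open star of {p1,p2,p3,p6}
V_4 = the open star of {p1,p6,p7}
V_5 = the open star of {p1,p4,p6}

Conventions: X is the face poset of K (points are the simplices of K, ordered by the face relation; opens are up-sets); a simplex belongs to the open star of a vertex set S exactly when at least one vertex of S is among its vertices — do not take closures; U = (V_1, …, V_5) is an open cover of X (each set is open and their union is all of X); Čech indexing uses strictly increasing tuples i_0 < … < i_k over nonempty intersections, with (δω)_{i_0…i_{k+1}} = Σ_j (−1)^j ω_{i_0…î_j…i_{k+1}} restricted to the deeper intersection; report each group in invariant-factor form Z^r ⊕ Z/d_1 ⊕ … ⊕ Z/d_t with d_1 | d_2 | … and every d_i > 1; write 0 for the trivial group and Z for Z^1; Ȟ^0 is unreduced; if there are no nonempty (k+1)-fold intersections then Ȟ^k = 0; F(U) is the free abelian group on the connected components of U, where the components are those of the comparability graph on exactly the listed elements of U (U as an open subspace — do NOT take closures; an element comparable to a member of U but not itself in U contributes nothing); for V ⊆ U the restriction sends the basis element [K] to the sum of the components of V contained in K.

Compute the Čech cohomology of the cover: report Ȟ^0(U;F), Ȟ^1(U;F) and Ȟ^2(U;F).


nerve simplices:
  V1={{p4}} V2={{p2},{p5},{p1,p2},{p1,p5},{p2,p3},{p2,p6},{p2,p7},{p5,p7},{p1,p2,p6},{p1,p5,p7}} V3={{p1},{p2},{p3},{p6},{p1,p2},{p1,p5},{p1,p6},{p1,p7},{p2,p3},{p2,p6},{p2,p7},{p6,p7},{p1,p2,p6},{p1,p5,p7}} V4={{p1},{p6},{p7},{p1,p2},{p1,p5},{p1,p6},{p1,p7},{p2,p6},{p2,p7},{p5,p7},{p6,p7},{p1,p2,p6},{p1,p5,p7}} V5={{p1},{p4},{p6},{p1,p2},{p1,p5},{p1,p6},{p1,p7},{p2,p6},{p6,p7},{p1,p2,p6},{p1,p5,p7}}
  V15={{p4}} V23={{p2},{p1,p2},{p1,p5},{p2,p3},{p2,p6},{p2,p7},{p1,p2,p6},{p1,p5,p7}} V24={{p1,p2},{p1,p5},{p2,p6},{p2,p7},{p5,p7},{p1,p2,p6},{p1,p5,p7}} V25={{p1,p2},{p1,p5},{p2,p6},{p1,p2,p6},{p1,p5,p7}} V34={{p1},{p6},{p1,p2},{p1,p5},{p1,p6},{p1,p7},{p2,p6},{p2,p7},{p6,p7},{p1,p2,p6},{p1,p5,p7}} V35={{p1},{p6},{p1,p2},{p1,p5},{p1,p6},{p1,p7},{p2,p6},{p6,p7},{p1,p2,p6},{p1,p5,p7}} V45={{p1},{p6},{p1,p2},{p1,p5},{p1,p6},{p1,p7},{p2,p6},{p6,p7},{p1,p2,p6},{p1,p5,p7}}
  V234={{p1,p2},{p1,p5},{p2,p6},{p2,p7},{p1,p2,p6},{p1,p5,p7}} V235={{p1,p2},{p1,p5},{p2,p6},{p1,p2,p6},{p1,p5,p7}} V245={{p1,p2},{p1,p5},{p2,p6},{p1,p2,p6},{p1,p5,p7}} V345={{p1},{p6},{p1,p2},{p1,p5},{p1,p6},{p1,p7},{p2,p6},{p6,p7},{p1,p2,p6},{p1,p5,p7}}
  V2345={{p1,p2},{p1,p5},{p2,p6},{p1,p2,p6},{p1,p5,p7}}
components per intersection:
  V1: {{p4}}
  V2: {{p2},{p1,p2},{p2,p3},{p2,p6},{p2,p7},{p1,p2,p6}} {{p5},{p1,p5},{p5,p7},{p1,p5,p7}}
  V3: {{p1},{p2},{p3},{p6},{p1,p2},{p1,p5},{p1,p6},{p1,p7},{p2,p3},{p2,p6},{p2,p7},{p6,p7},{p1,p2,p6},{p1,p5,p7}}
  V4: {{p1},{p6},{p7},{p1,p2},{p1,p5},{p1,p6},{p1,p7},{p2,p6},{p2,p7},{p5,p7},{p6,p7},{p1,p2,p6},{p1,p5,p7}}
  V5: {{p1},{p6},{p1,p2},{p1,p5},{p1,p6},{p1,p7},{p2,p6},{p6,p7},{p1,p2,p6},{p1,p5,p7}} {{p4}}
  V15: {{p4}}
  V23: {{p2},{p1,p2},{p2,p3},{p2,p6},{p2,p7},{p1,p2,p6}} {{p1,p5},{p1,p5,p7}}
  V24: {{p1,p2},{p2,p6},{p1,p2,p6}} {{p1,p5},{p5,p7},{p1,p5,p7}} {{p2,p7}}
  V25: {{p1,p2},{p2,p6},{p1,p2,p6}} {{p1,p5},{p1,p5,p7}}
  V34: {{p1},{p6},{p1,p2},{p1,p5},{p1,p6},{p1,p7},{p2,p6},{p6,p7},{p1,p2,p6},{p1,p5,p7}} {{p2,p7}}
  V35: {{p1},{p6},{p1,p2},{p1,p5},{p1,p6},{p1,p7},{p2,p6},{p6,p7},{p1,p2,p6},{p1,p5,p7}}
  V45: {{p1},{p6},{p1,p2},{p1,p5},{p1,p6},{p1,p7},{p2,p6},{p6,p7},{p1,p2,p6},{p1,p5,p7}}
  V234: {{p1,p2},{p2,p6},{p1,p2,p6}} {{p1,p5},{p1,p5,p7}} {{p2,p7}}
  V235: {{p1,p2},{p2,p6},{p1,p2,p6}} {{p1,p5},{p1,p5,p7}}
  V245: {{p1,p2},{p2,p6},{p1,p2,p6}} {{p1,p5},{p1,p5,p7}}
  V345: {{p1},{p6},{p1,p2},{p1,p5},{p1,p6},{p1,p7},{p2,p6},{p6,p7},{p1,p2,p6},{p1,p5,p7}}
  V2345: {{p1,p2},{p2,p6},{p1,p2,p6}} {{p1,p5},{p1,p5,p7}}
C dims 7,12,8,2; δ0: rk 5, SNF 1^5; δ1: rk 6, SNF 1^6; δ2: rk 2, SNF 1^2
degree 0: 7−5−0 = 2 → Ȟ^0 ≅ Z^2
degree 1: 12−6−5 = 1 → Ȟ^1 ≅ Z
degree 2: 8−2−6 = 0 → Ȟ^2 ≅ 0

Ȟ^0 = Z^2, Ȟ^1 = Z and Ȟ^2 = 0


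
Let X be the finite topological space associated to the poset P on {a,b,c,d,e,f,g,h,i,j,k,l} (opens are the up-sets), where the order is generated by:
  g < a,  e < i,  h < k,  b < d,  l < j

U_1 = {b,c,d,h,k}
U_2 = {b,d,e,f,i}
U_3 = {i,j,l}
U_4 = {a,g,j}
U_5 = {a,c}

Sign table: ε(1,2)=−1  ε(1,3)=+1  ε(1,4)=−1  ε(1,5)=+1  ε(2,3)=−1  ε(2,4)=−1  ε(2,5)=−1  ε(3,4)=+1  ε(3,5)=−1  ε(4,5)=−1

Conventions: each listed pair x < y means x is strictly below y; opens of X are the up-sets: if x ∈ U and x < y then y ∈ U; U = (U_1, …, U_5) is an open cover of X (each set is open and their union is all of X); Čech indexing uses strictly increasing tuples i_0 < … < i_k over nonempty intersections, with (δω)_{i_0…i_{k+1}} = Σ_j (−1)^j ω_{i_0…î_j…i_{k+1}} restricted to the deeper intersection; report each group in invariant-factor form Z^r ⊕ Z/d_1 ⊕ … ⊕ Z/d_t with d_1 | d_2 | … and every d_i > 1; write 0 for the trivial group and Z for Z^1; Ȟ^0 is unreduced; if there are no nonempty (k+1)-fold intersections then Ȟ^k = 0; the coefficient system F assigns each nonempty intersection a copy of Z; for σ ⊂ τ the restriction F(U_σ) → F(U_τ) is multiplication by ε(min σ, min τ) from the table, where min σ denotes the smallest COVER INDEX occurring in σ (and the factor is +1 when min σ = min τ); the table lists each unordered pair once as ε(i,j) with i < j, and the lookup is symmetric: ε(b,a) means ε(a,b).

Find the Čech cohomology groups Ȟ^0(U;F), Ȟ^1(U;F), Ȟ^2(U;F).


cover nerve:
  U12={b,d} U15={c} U23={i} U34={j} U45={a}
C dims 5,5; δ0: rk 5, SNF 1^4·2
Ȟ^0: (5−5)−0=0 ⇒ 0
Ȟ^1: (5−0)−5=0 plus torsion [2] ⇒ Z/2
Ȟ^2: (0−0)−0=0 ⇒ 0

Ȟ^0 = 0; Ȟ^1 = Z/2; Ȟ^2 = 0


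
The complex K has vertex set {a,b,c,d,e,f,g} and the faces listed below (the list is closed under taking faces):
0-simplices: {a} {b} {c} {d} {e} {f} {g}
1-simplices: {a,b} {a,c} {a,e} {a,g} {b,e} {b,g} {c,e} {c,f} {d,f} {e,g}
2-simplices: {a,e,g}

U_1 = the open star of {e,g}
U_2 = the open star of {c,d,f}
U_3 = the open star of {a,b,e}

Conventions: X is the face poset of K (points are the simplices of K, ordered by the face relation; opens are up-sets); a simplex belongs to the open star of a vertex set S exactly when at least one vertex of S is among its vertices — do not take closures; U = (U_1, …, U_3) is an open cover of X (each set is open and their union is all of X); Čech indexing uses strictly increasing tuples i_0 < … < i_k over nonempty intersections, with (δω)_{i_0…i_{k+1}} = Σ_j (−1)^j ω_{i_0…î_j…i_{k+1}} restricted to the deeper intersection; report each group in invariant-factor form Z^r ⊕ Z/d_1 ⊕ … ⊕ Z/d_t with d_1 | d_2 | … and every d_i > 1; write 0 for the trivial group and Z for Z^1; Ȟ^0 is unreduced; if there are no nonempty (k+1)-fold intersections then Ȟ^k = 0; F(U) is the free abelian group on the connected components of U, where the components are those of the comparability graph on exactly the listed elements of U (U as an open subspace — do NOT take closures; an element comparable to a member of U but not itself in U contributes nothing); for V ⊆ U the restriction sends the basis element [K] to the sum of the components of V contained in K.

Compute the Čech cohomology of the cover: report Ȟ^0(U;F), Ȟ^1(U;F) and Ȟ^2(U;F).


nonempty overlaps:
  U1={{e},{g},{a,e},{a,g},{b,e},{b,g},{c,e},{e,g},{a,e,g}} U2={{c},{d},{f},{a,c},{c,e},{c,f},{d,f}} U3={{a},{b},{e},{a,b},{a,c},{a,e},{a,g},{b,e},{b,g},{c,e},{e,g},{a,e,g}}
  U12={{c,e}} U13={{e},{a,e},{a,g},{b,e},{b,g},{c,e},{e,g},{a,e,g}} U23={{a,c},{c,e}}
  U123={{c,e}}
components per intersection:
  U1: {{e},{g},{a,e},{a,g},{b,e},{b,g},{c,e},{e,g},{a,e,g}}
  U2: {{c},{d},{f},{a,c},{c,e},{c,f},{d,f}}
  U3: {{a},{b},{e},{a,b},{a,c},{a,e},{a,g},{b,e},{b,g},{c,e},{e,g},{a,e,g}}
  U12: {{c,e}}
  U13: {{e},{a,e},{a,g},{b,e},{c,e},{e,g},{a,e,g}} {{b,g}}
  U23: {{a,c}} {{c,e}}
  U123: {{c,e}}
C dims 3,5,1; δ0: rk 2, SNF 1^2; δ1: rk 1, SNF 1^1
degree 0: 3−2−0 = 1 → Ȟ^0 ≅ Z
degree 1: 5−1−2 = 2 → Ȟ^1 ≅ Z^2
degree 2: 1−0−1 = 0 → Ȟ^2 ≅ 0

Ȟ^0 ≅ Z, Ȟ^1 ≅ Z^2, Ȟ^2 ≅ 0


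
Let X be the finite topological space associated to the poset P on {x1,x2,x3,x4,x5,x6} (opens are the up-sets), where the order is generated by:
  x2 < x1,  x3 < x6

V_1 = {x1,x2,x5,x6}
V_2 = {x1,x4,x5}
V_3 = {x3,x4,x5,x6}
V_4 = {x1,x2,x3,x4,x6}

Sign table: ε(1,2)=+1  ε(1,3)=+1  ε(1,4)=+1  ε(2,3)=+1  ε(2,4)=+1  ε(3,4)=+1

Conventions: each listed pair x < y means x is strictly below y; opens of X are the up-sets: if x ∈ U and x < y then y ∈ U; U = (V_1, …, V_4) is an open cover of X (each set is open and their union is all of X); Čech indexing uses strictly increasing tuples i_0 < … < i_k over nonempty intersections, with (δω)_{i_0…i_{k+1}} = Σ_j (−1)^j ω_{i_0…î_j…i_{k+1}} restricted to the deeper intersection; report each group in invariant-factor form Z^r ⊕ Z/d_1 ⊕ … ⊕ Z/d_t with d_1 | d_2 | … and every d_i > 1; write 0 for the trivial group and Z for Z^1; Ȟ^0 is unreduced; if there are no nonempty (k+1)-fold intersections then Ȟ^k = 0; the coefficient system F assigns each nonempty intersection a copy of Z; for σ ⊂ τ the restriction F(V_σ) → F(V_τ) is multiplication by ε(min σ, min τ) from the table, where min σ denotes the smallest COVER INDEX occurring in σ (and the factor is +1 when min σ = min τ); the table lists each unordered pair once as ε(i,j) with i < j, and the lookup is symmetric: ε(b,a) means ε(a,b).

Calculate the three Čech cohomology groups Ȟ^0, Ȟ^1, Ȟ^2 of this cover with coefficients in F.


Ȟ^0 = Z, Ȟ^1 = 0, Ȟ^2 = Z

intersection data:
  V12={x1,x5} V13={x5,x6} V14={x1,x2,x6} V23={x4,x5} V24={x1,x4} V34={x3,x4,x6}
  V123={x5} V124={x1} V134={x6} V234={x4}
C dims 4,6,4; δ0: rk 3, SNF 1^3; δ1: rk 3, SNF 1^3
Ȟ^0 = (4 − 3) − 0 = 1, so Ȟ^0 ≅ Z
Ȟ^1 = (6 − 3) − 3 = 0, so Ȟ^1 ≅ 0
Ȟ^2 = (4 − 0) − 3 = 1, so Ȟ^2 ≅ Z


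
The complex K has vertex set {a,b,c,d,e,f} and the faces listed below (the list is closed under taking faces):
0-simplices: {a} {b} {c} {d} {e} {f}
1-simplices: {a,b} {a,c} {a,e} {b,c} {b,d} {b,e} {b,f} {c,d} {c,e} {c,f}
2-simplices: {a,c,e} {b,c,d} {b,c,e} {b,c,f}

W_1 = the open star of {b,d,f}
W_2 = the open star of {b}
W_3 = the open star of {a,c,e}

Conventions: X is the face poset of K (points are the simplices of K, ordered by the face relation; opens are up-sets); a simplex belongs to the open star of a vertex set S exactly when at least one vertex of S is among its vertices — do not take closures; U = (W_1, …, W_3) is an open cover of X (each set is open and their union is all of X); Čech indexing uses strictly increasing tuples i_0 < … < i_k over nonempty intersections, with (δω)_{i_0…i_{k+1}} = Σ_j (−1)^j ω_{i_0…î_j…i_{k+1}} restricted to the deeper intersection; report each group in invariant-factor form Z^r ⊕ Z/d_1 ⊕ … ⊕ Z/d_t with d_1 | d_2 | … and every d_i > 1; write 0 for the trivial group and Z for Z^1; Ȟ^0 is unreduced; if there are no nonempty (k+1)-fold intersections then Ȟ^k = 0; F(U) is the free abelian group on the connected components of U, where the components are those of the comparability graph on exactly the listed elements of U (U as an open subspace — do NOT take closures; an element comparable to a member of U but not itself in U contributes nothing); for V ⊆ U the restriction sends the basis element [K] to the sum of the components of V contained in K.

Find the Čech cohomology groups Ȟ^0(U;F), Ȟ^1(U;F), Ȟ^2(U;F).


Ȟ^0 = Z, Ȟ^1 = Z, Ȟ^2 = 0

cover nerve:
  W1={{b},{d},{f},{a,b},{b,c},{b,d},{b,e},{b,f},{c,d},{c,f},{b,c,d},{b,c,e},{b,c,f}} W2={{b},{a,b},{b,c},{b,d},{b,e},{b,f},{b,c,d},{b,c,e},{b,c,f}} W3={{a},{c},{e},{a,b},{a,c},{a,e},{b,c},{b,e},{c,d},{c,e},{c,f},{a,c,e},{b,c,d},{b,c,e},{b,c,f}}
  W12={{b},{a,b},{b,c},{b,d},{b,e},{b,f},{b,c,d},{b,c,e},{b,c,f}} W13={{a,b},{b,c},{b,e},{c,d},{c,f},{b,c,d},{b,c,e},{b,c,f}} W23={{a,b},{b,c},{b,e},{b,c,d},{b,c,e},{b,c,f}}
  W123={{a,b},{b,c},{b,e},{b,c,d},{b,c,e},{b,c,f}}
components per intersection:
  W1: {{b},{d},{f},{a,b},{b,c},{b,d},{b,e},{b,f},{c,d},{c,f},{b,c,d},{b,c,e},{b,c,f}}
  W2: {{b},{a,b},{b,c},{b,d},{b,e},{b,f},{b,c,d},{b,c,e},{b,c,f}}
  W3: {{a},{c},{e},{a,b},{a,c},{a,e},{b,c},{b,e},{c,d},{c,e},{c,f},{a,c,e},{b,c,d},{b,c,e},{b,c,f}}
  W12: {{b},{a,b},{b,c},{b,d},{b,e},{b,f},{b,c,d},{b,c,e},{b,c,f}}
  W13: {{a,b}} {{b,c},{b,e},{c,d},{c,f},{b,c,d},{b,c,e},{b,c,f}}
  W23: {{a,b}} {{b,c},{b,e},{b,c,d},{b,c,e},{b,c,f}}
  W123: {{a,b}} {{b,c},{b,e},{b,c,d},{b,c,e},{b,c,f}}
C dims 3,5,2; δ0: rk 2, SNF 1^2; δ1: rk 2, SNF 1^2
Ȟ^0: (3−2)−0=1 ⇒ Z
Ȟ^1: (5−2)−2=1 ⇒ Z
Ȟ^2: (2−0)−2=0 ⇒ 0


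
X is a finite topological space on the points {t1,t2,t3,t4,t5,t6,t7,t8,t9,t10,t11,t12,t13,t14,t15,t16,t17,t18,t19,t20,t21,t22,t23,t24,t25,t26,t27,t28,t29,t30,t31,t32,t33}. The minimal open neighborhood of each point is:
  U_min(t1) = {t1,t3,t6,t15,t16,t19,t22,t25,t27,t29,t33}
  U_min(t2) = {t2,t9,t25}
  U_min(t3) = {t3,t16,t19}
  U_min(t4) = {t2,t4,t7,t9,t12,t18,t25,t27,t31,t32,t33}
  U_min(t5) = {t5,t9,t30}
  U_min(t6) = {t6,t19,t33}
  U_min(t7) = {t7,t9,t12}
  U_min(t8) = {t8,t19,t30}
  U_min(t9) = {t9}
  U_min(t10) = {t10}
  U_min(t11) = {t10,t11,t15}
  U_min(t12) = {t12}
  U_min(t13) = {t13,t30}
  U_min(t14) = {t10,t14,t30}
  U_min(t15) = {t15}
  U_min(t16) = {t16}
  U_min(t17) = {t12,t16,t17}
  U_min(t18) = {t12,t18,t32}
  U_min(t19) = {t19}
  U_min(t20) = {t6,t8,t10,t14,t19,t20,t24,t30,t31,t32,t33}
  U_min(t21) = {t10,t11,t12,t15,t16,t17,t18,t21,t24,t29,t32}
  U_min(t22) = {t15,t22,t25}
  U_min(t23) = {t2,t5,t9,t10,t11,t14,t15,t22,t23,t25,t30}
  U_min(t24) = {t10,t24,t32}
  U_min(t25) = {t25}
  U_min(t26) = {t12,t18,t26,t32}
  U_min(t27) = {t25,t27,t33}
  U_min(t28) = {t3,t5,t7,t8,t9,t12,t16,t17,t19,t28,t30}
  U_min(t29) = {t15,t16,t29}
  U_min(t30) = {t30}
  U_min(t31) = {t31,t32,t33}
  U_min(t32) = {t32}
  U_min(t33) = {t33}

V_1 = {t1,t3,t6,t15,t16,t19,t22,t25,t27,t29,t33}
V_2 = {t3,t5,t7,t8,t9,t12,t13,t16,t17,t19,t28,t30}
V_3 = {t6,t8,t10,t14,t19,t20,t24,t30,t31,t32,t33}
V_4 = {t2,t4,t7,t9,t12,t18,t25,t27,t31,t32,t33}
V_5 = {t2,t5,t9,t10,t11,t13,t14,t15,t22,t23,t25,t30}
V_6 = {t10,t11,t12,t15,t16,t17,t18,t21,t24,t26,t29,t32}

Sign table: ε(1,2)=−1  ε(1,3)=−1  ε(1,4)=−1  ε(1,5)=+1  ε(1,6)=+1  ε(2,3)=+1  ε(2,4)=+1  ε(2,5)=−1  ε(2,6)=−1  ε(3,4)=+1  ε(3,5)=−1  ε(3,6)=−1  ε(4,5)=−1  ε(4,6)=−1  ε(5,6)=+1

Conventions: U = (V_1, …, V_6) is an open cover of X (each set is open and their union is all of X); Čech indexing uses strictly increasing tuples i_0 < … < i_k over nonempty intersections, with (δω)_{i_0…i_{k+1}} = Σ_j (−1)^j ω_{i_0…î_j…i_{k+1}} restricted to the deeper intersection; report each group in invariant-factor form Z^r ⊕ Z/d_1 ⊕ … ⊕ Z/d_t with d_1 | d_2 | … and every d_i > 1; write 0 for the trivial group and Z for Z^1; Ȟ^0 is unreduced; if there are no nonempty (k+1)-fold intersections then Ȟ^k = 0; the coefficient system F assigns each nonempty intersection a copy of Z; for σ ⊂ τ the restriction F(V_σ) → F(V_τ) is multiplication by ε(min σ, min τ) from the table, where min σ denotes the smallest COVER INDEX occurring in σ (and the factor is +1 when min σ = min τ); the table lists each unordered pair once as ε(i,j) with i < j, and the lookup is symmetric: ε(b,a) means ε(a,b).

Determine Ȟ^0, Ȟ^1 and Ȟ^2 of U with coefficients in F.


nonempty intersections:
  V12={t3,t16,t19} V13={t6,t19,t33} V14={t25,t27,t33} V15={t15,t22,t25} V16={t15,t16,t29} V23={t8,t19,t30} V24={t7,t9,t12} V25={t5,t9,t13,t30} V26={t12,t16,t17} V34={t31,t32,t33} V35={t10,t14,t30} V36={t10,t24,t32} V45={t2,t9,t25} V46={t12,t18,t32} V56={t10,t11,t15}
  V123={t19} V126={t16} V134={t33} V145={t25} V156={t15} V235={t30} V245={t9} V246={t12} V346={t32} V356={t10}
C dims 6,15,10; δ0: rk 5, SNF 1^5; δ1: rk 10, SNF 1^9·2
Ȟ^0: (6−5)−0=1 ⇒ Z
Ȟ^1: (15−10)−5=0 ⇒ 0
Ȟ^2: (10−0)−10=0 plus torsion [2] ⇒ Z/2

Ȟ^0 ≅ Z,  Ȟ^1 ≅ 0,  Ȟ^2 ≅ Z/2
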